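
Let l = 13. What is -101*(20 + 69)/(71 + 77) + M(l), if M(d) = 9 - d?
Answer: -9581/148 ≈ -64.736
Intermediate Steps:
-101*(20 + 69)/(71 + 77) + M(l) = -101*(20 + 69)/(71 + 77) + (9 - 1*13) = -8989/148 + (9 - 13) = -8989/148 - 4 = -9581/148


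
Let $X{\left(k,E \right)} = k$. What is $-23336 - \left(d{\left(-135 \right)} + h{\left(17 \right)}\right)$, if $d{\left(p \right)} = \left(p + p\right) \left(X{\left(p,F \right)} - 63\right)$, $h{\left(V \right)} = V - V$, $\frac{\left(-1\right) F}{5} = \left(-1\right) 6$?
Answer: $-76796$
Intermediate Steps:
$F = 30$ ($F = - 5 \left(\left(-1\right) 6\right) = \left(-5\right) \left(-6\right) = 30$)
$h{\left(V \right)} = 0$
$d{\left(p \right)} = 2 p \left(-63 + p\right)$ ($d{\left(p \right)} = \left(p + p\right) \left(p - 63\right) = 2 p \left(-63 + p\right)$)
$-23336 - \left(d{\left(-135 \right)} + h{\left(17 \right)}\right) = -23336 - \left(2 \left(-135\right) \left(-63 - 135\right) + 0\right) = -23336 - \left(2 \left(-135\right) \left(-198\right) + 0\right) = -23336 - \left(53460 + 0\right) = -23336 - 53460 = -76796$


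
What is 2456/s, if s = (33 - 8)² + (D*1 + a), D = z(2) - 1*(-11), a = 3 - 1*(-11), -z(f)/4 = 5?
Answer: 1228/315 ≈ 3.8984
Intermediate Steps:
z(f) = -20 (z(f) = -4*5 = -20)
a = 14 (a = 3 + 11 = 14)
D = -9 (D = -20 - 1*(-11) = -20 + 11 = -9)
s = 630 (s = (33 - 8)² + (-9*1 + 14) = 25² + (-9 + 14) = 625 + 5 = 630)
2456/s = 2456/630 = 2456*(1/630) = 1228/315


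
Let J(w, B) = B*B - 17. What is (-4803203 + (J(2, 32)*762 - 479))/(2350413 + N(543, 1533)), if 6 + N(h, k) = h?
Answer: -2018174/1175475 ≈ -1.7169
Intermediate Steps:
J(w, B) = -17 + B² (J(w, B) = B² - 17 = -17 + B²)
N(h, k) = -6 + h
(-4803203 + (J(2, 32)*762 - 479))/(2350413 + N(543, 1533)) = (-4803203 + ((-17 + 32²)*762 - 479))/(2350413 + (-6 + 543)) = (-4803203 + ((-17 + 1024)*762 - 479))/(2350413 + 537) = (-4803203 + (1007*762 - 479))/2350950 = (-4803203 + (767334 - 479))*(1/2350950) = (-4803203 + 766855)*(1/2350950) = -4036348*1/2350950 = -2018174/1175475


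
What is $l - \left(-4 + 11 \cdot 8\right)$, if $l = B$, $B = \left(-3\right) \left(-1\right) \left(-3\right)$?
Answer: $-93$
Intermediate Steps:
$B = -9$ ($B = 3 \left(-3\right) = -9$)
$l = -9$
$l - \left(-4 + 11 \cdot 8\right) = -9 - \left(-4 + 11 \cdot 8\right) = -9 - \left(-4 + 88\right) = -9 - 84 = -93$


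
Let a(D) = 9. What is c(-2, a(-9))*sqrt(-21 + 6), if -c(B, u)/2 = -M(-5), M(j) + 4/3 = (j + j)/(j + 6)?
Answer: -68*I*sqrt(15)/3 ≈ -87.788*I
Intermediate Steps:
M(j) = -4/3 + 2*j/(6 + j) (M(j) = -4/3 + (j + j)/(j + 6) = -4/3 + (2*j)/(6 + j) = -4/3 + 2*j/(6 + j))
c(B, u) = -68/3 (c(B, u) = -(-2)*2*(-12 - 5)/(3*(6 - 5)) = -(-2)*(2/3)*(-17)/1 = -(-2)*(2/3)*1*(-17) = -(-2)*(-34)/3 = -2*34/3 = -68/3)
c(-2, a(-9))*sqrt(-21 + 6) = -68*sqrt(-21 + 6)/3 = -68*I*sqrt(15)/3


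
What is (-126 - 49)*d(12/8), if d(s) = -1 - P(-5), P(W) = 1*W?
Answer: -700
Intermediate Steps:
P(W) = W
d(s) = 4 (d(s) = -1 - 1*(-5) = -1 + 5 = 4)
(-126 - 49)*d(12/8) = (-126 - 49)*4 = -175*4 = -700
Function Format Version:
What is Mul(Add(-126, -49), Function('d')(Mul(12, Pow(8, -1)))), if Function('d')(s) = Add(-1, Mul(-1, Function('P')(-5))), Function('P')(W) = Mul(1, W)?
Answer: -700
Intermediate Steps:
Function('P')(W) = W
Function('d')(s) = 4 (Function('d')(s) = Add(-1, Mul(-1, -5)) = Add(-1, 5) = 4)
Mul(Add(-126, -49), Function('d')(Mul(12, Pow(8, -1)))) = Mul(Add(-126, -49), 4) = Mul(-175, 4) = -700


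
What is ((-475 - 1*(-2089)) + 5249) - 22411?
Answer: -15548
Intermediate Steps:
((-475 - 1*(-2089)) + 5249) - 22411 = ((-475 + 2089) + 5249) - 22411 = (1614 + 5249) - 22411 = 6863 - 22411 = -15548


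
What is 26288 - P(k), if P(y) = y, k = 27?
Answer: 26261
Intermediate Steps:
26288 - P(k) = 26288 - 1*27 = 26288 - 27 = 26261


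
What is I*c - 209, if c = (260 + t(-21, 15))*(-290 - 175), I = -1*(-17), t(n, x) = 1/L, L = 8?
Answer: -16451977/8 ≈ -2.0565e+6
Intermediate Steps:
t(n, x) = ⅛ (t(n, x) = 1/8 = ⅛)
I = 17
c = -967665/8 (c = (260 + ⅛)*(-290 - 175) = (2081/8)*(-465) = -967665/8 ≈ -1.2096e+5)
I*c - 209 = 17*(-967665/8) - 209 = -16450305/8 - 209 = -16451977/8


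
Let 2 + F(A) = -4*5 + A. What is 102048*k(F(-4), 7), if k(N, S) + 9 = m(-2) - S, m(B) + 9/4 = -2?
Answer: -2066472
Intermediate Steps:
m(B) = -17/4 (m(B) = -9/4 - 2 = -17/4)
F(A) = -22 + A (F(A) = -2 + (-4*5 + A) = -2 + (-20 + A) = -22 + A)
k(N, S) = -53/4 - S (k(N, S) = -9 + (-17/4 - S) = -53/4 - S)
102048*k(F(-4), 7) = 102048*(-53/4 - 1*7) = 102048*(-53/4 - 7) = 102048*(-81/4) = -2066472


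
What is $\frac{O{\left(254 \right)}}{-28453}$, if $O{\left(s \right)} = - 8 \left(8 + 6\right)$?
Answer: $\frac{112}{28453} \approx 0.0039363$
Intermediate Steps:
$O{\left(s \right)} = -112$ ($O{\left(s \right)} = \left(-8\right) 14 = -112$)
$\frac{O{\left(254 \right)}}{-28453} = - \frac{112}{-28453} = \left(-112\right) \left(- \frac{1}{28453}\right) = \frac{112}{28453}$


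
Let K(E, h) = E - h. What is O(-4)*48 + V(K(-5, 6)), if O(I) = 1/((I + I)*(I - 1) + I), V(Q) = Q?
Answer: -29/3 ≈ -9.6667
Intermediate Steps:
O(I) = 1/(I + 2*I*(-1 + I)) (O(I) = 1/((2*I)*(-1 + I) + I) = 1/(2*I*(-1 + I) + I) = 1/(I + 2*I*(-1 + I)))
O(-4)*48 + V(K(-5, 6)) = (1/((-4)*(-1 + 2*(-4))))*48 + (-5 - 1*6) = -1/(4*(-1 - 8))*48 + (-5 - 6) = -¼/(-9)*48 - 11 = -¼*(-⅑)*48 - 11 = (1/36)*48 - 11 = 4/3 - 11 = -29/3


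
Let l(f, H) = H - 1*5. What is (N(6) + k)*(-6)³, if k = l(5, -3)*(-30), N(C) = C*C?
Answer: -59616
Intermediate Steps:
l(f, H) = -5 + H (l(f, H) = H - 5 = -5 + H)
N(C) = C²
k = 240 (k = (-5 - 3)*(-30) = -8*(-30) = 240)
(N(6) + k)*(-6)³ = (6² + 240)*(-6)³ = (36 + 240)*(-216) = 276*(-216) = -59616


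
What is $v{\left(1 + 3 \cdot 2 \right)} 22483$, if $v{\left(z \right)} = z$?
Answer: $157381$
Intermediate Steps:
$v{\left(1 + 3 \cdot 2 \right)} 22483 = \left(1 + 3 \cdot 2\right) 22483 = \left(1 + 6\right) 22483 = 7 \cdot 22483 = 157381$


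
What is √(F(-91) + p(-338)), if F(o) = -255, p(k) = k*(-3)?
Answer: √759 ≈ 27.550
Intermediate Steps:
p(k) = -3*k
√(F(-91) + p(-338)) = √(-255 - 3*(-338)) = √(-255 + 1014) = √759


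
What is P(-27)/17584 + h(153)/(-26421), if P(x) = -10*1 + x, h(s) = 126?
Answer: -1064387/154862288 ≈ -0.0068731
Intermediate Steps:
P(x) = -10 + x
P(-27)/17584 + h(153)/(-26421) = (-10 - 27)/17584 + 126/(-26421) = -37*1/17584 + 126*(-1/26421) = -37/17584 - 42/8807 = -1064387/154862288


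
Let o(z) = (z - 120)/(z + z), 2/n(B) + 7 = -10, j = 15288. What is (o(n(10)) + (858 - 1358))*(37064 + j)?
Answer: 549696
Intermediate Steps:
n(B) = -2/17 (n(B) = 2/(-7 - 10) = 2/(-17) = 2*(-1/17) = -2/17)
o(z) = (-120 + z)/(2*z) (o(z) = (-120 + z)/((2*z)) = (-120 + z)*(1/(2*z)) = (-120 + z)/(2*z))
(o(n(10)) + (858 - 1358))*(37064 + j) = ((-120 - 2/17)/(2*(-2/17)) + (858 - 1358))*(37064 + 15288) = ((½)*(-17/2)*(-2042/17) - 500)*52352 = (1021/2 - 500)*52352 = (21/2)*52352 = 549696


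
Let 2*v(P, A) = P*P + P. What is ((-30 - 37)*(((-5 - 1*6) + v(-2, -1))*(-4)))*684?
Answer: -1833120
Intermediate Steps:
v(P, A) = P/2 + P²/2 (v(P, A) = (P*P + P)/2 = (P² + P)/2 = (P + P²)/2 = P/2 + P²/2)
((-30 - 37)*(((-5 - 1*6) + v(-2, -1))*(-4)))*684 = ((-30 - 37)*(((-5 - 1*6) + (½)*(-2)*(1 - 2))*(-4)))*684 = -67*((-5 - 6) + (½)*(-2)*(-1))*(-4)*684 = -67*(-11 + 1)*(-4)*684 = -(-670)*(-4)*684 = -67*40*684 = -2680*684 = -1833120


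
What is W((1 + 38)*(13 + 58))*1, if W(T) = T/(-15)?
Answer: -923/5 ≈ -184.60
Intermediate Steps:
W(T) = -T/15 (W(T) = T*(-1/15) = -T/15)
W((1 + 38)*(13 + 58))*1 = -(1 + 38)*(13 + 58)/15*1 = -13*71/5*1 = -1/15*2769*1 = -923/5*1 = -923/5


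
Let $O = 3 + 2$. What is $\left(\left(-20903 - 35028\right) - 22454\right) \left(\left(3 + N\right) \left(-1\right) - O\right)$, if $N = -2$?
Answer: $470310$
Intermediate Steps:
$O = 5$
$\left(\left(-20903 - 35028\right) - 22454\right) \left(\left(3 + N\right) \left(-1\right) - O\right) = \left(\left(-20903 - 35028\right) - 22454\right) \left(\left(3 - 2\right) \left(-1\right) - 5\right) = \left(-55931 - 22454\right) \left(1 \left(-1\right) - 5\right) = - 78385 \left(-1 - 5\right) = \left(-78385\right) \left(-6\right) = 470310$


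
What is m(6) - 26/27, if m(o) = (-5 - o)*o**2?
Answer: -10718/27 ≈ -396.96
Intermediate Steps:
m(o) = o**2*(-5 - o)
m(6) - 26/27 = 6**2*(-5 - 1*6) - 26/27 = 36*(-5 - 6) + (1/27)*(-26) = 36*(-11) - 26/27 = -396 - 26/27 = -10718/27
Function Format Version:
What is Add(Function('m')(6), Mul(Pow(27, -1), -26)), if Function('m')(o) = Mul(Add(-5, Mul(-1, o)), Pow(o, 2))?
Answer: Rational(-10718, 27) ≈ -396.96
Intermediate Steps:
Function('m')(o) = Mul(Pow(o, 2), Add(-5, Mul(-1, o)))
Add(Function('m')(6), Mul(Pow(27, -1), -26)) = Add(Mul(Pow(6, 2), Add(-5, Mul(-1, 6))), Mul(Pow(27, -1), -26)) = Add(Mul(36, Add(-5, -6)), Mul(Rational(1, 27), -26)) = Add(Mul(36, -11), Rational(-26, 27)) = Add(-396, Rational(-26, 27)) = Rational(-10718, 27)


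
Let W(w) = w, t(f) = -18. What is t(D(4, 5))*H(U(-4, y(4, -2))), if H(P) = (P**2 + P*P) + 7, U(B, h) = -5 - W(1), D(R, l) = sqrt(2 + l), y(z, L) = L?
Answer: -1422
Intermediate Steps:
U(B, h) = -6 (U(B, h) = -5 - 1*1 = -5 - 1 = -6)
H(P) = 7 + 2*P**2 (H(P) = (P**2 + P**2) + 7 = 2*P**2 + 7 = 7 + 2*P**2)
t(D(4, 5))*H(U(-4, y(4, -2))) = -18*(7 + 2*(-6)**2) = -18*(7 + 2*36) = -18*(7 + 72) = -18*79 = -1422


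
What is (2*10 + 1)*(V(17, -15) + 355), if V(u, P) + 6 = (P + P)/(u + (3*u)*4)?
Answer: 1619079/221 ≈ 7326.1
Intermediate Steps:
V(u, P) = -6 + 2*P/(13*u) (V(u, P) = -6 + (P + P)/(u + (3*u)*4) = -6 + (2*P)/(u + 12*u) = -6 + (2*P)/((13*u)) = -6 + (2*P)*(1/(13*u)) = -6 + 2*P/(13*u))
(2*10 + 1)*(V(17, -15) + 355) = (2*10 + 1)*((-6 + (2/13)*(-15)/17) + 355) = (20 + 1)*((-6 + (2/13)*(-15)*(1/17)) + 355) = 21*((-6 - 30/221) + 355) = 21*(-1356/221 + 355) = 21*(77099/221) = 1619079/221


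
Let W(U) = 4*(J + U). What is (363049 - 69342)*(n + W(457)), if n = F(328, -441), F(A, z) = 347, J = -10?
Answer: 627064445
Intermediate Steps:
n = 347
W(U) = -40 + 4*U (W(U) = 4*(-10 + U) = -40 + 4*U)
(363049 - 69342)*(n + W(457)) = (363049 - 69342)*(347 + (-40 + 4*457)) = 293707*(347 + (-40 + 1828)) = 293707*(347 + 1788) = 293707*2135 = 627064445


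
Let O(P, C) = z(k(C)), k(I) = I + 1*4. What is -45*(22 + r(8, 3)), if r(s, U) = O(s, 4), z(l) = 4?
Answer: -1170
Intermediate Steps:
k(I) = 4 + I (k(I) = I + 4 = 4 + I)
O(P, C) = 4
r(s, U) = 4
-45*(22 + r(8, 3)) = -45*(22 + 4) = -45*26 = -1170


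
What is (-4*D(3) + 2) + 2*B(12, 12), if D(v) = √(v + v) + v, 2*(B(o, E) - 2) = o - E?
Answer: -6 - 4*√6 ≈ -15.798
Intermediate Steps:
B(o, E) = 2 + o/2 - E/2 (B(o, E) = 2 + (o - E)/2 = 2 + (o/2 - E/2) = 2 + o/2 - E/2)
D(v) = v + √2*√v (D(v) = √(2*v) + v = √2*√v + v = v + √2*√v)
(-4*D(3) + 2) + 2*B(12, 12) = (-4*(3 + √2*√3) + 2) + 2*(2 + (½)*12 - ½*12) = (-4*(3 + √6) + 2) + 2*(2 + 6 - 6) = ((-12 - 4*√6) + 2) + 2*2 = (-10 - 4*√6) + 4 = -6 - 4*√6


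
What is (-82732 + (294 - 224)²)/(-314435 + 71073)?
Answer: 38916/121681 ≈ 0.31982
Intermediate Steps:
(-82732 + (294 - 224)²)/(-314435 + 71073) = (-82732 + 70²)/(-243362) = (-82732 + 4900)*(-1/243362) = -77832*(-1/243362) = 38916/121681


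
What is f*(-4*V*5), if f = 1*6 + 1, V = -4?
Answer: 560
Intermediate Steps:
f = 7 (f = 6 + 1 = 7)
f*(-4*V*5) = 7*(-4*(-4)*5) = 7*(16*5) = 7*80 = 560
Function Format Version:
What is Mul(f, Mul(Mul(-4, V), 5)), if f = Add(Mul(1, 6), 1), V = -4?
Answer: 560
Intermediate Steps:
f = 7 (f = Add(6, 1) = 7)
Mul(f, Mul(Mul(-4, V), 5)) = Mul(7, Mul(Mul(-4, -4), 5)) = Mul(7, Mul(16, 5)) = Mul(7, 80) = 560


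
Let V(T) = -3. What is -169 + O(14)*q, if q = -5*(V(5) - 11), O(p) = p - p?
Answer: -169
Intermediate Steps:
O(p) = 0
q = 70 (q = -5*(-3 - 11) = -5*(-14) = 70)
-169 + O(14)*q = -169 + 0*70 = -169 + 0 = -169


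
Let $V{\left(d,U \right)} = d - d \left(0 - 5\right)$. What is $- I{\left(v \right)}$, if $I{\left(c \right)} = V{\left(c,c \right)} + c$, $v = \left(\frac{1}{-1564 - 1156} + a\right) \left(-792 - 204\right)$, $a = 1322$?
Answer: $\frac{6267547377}{680} \approx 9.217 \cdot 10^{6}$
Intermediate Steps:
$V{\left(d,U \right)} = 6 d$ ($V{\left(d,U \right)} = d - d \left(-5\right) = d - - 5 d = d + 5 d = 6 d$)
$v = - \frac{895363911}{680}$ ($v = \left(\frac{1}{-1564 - 1156} + 1322\right) \left(-792 - 204\right) = \left(\frac{1}{-2720} + 1322\right) \left(-996\right) = \left(- \frac{1}{2720} + 1322\right) \left(-996\right) = \frac{3595839}{2720} \left(-996\right) = - \frac{895363911}{680} \approx -1.3167 \cdot 10^{6}$)
$I{\left(c \right)} = 7 c$ ($I{\left(c \right)} = 6 c + c = 7 c$)
$- I{\left(v \right)} = - \frac{7 \left(-895363911\right)}{680} = \left(-1\right) \left(- \frac{6267547377}{680}\right) = \frac{6267547377}{680}$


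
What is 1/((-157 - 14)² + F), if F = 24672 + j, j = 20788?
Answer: 1/74701 ≈ 1.3387e-5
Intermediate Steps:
F = 45460 (F = 24672 + 20788 = 45460)
1/((-157 - 14)² + F) = 1/((-157 - 14)² + 45460) = 1/((-171)² + 45460) = 1/(29241 + 45460) = 1/74701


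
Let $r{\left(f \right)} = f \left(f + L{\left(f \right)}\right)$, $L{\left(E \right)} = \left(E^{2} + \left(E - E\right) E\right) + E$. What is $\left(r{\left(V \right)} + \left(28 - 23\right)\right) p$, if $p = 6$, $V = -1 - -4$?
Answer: $300$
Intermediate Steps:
$V = 3$ ($V = -1 + 4 = 3$)
$L{\left(E \right)} = E + E^{2}$ ($L{\left(E \right)} = \left(E^{2} + 0 E\right) + E = \left(E^{2} + 0\right) + E = E^{2} + E = E + E^{2}$)
$r{\left(f \right)} = f \left(f + f \left(1 + f\right)\right)$
$\left(r{\left(V \right)} + \left(28 - 23\right)\right) p = \left(3^{2} \left(2 + 3\right) + \left(28 - 23\right)\right) 6 = \left(9 \cdot 5 + \left(28 - 23\right)\right) 6 = \left(45 + 5\right) 6 = 50 \cdot 6 = 300$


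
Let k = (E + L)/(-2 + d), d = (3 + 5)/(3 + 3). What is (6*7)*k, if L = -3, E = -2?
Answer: 315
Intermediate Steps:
d = 4/3 (d = 8/6 = 8*(⅙) = 4/3 ≈ 1.3333)
k = 15/2 (k = (-2 - 3)/(-2 + 4/3) = -5/(-⅔) = -5*(-3/2) = 15/2 ≈ 7.5000)
(6*7)*k = (6*7)*(15/2) = 42*(15/2) = 315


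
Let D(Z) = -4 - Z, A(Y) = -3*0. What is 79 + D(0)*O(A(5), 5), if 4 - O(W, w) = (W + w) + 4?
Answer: 99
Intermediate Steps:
A(Y) = 0
O(W, w) = -W - w (O(W, w) = 4 - ((W + w) + 4) = 4 - (4 + W + w) = 4 + (-4 - W - w) = -W - w)
79 + D(0)*O(A(5), 5) = 79 + (-4 - 1*0)*(-1*0 - 1*5) = 79 + (-4 + 0)*(0 - 5) = 79 - 4*(-5) = 79 + 20 = 99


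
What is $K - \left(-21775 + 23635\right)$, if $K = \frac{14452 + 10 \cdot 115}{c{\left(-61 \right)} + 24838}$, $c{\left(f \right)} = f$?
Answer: $- \frac{46069618}{24777} \approx -1859.4$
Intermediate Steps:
$K = \frac{15602}{24777}$ ($K = \frac{14452 + 10 \cdot 115}{-61 + 24838} = \frac{14452 + 1150}{24777} = 15602 \cdot \frac{1}{24777} = \frac{15602}{24777} \approx 0.6297$)
$K - \left(-21775 + 23635\right) = \frac{15602}{24777} - \left(-21775 + 23635\right) = \frac{15602}{24777} - 1860 = - \frac{46069618}{24777}$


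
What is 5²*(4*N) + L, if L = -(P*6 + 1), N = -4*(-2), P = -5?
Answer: 829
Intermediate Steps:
N = 8
L = 29 (L = -(-5*6 + 1) = -(-30 + 1) = -1*(-29) = 29)
5²*(4*N) + L = 5²*(4*8) + 29 = 25*32 + 29 = 800 + 29 = 829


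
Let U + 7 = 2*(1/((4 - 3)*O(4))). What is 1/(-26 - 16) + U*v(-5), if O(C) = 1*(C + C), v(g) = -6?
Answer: 850/21 ≈ 40.476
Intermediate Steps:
O(C) = 2*C (O(C) = 1*(2*C) = 2*C)
U = -27/4 (U = -7 + 2*(1/((4 - 3)*((2*4)))) = -7 + 2*(1/(1*8)) = -7 + 2*(1*(⅛)) = -7 + 2*(⅛) = -7 + ¼ = -27/4 ≈ -6.7500)
1/(-26 - 16) + U*v(-5) = 1/(-26 - 16) - 27/4*(-6) = 1/(-42) + 81/2 = -1/42 + 81/2 = 850/21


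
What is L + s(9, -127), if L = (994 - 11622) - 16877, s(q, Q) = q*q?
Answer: -27424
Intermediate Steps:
s(q, Q) = q**2
L = -27505 (L = -10628 - 16877 = -27505)
L + s(9, -127) = -27505 + 9**2 = -27505 + 81 = -27424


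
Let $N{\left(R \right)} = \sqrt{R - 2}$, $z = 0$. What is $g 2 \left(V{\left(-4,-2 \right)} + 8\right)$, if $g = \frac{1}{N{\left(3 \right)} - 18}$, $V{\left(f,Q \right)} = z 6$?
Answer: $- \frac{16}{17} \approx -0.94118$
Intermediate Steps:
$N{\left(R \right)} = \sqrt{-2 + R}$
$V{\left(f,Q \right)} = 0$ ($V{\left(f,Q \right)} = 0 \cdot 6 = 0$)
$g = - \frac{1}{17}$ ($g = \frac{1}{\sqrt{-2 + 3} - 18} = \frac{1}{\sqrt{1} - 18} = \frac{1}{1 - 18} = \frac{1}{-17} = - \frac{1}{17} \approx -0.058824$)
$g 2 \left(V{\left(-4,-2 \right)} + 8\right) = \left(- \frac{1}{17}\right) 2 \left(0 + 8\right) = \left(- \frac{2}{17}\right) 8 = - \frac{16}{17}$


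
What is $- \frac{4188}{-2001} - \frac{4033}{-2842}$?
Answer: $\frac{229567}{65366} \approx 3.512$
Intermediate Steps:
$- \frac{4188}{-2001} - \frac{4033}{-2842} = \left(-4188\right) \left(- \frac{1}{2001}\right) - - \frac{4033}{2842} = \frac{1396}{667} + \frac{4033}{2842} = \frac{229567}{65366}$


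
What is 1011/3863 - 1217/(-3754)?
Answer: 8496565/14501702 ≈ 0.58590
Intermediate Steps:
1011/3863 - 1217/(-3754) = 1011*(1/3863) - 1217*(-1/3754) = 1011/3863 + 1217/3754 = 8496565/14501702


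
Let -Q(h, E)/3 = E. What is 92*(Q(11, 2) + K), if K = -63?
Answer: -6348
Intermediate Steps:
Q(h, E) = -3*E
92*(Q(11, 2) + K) = 92*(-3*2 - 63) = 92*(-6 - 63) = 92*(-69) = -6348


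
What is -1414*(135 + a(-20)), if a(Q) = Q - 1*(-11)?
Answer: -178164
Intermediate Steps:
a(Q) = 11 + Q (a(Q) = Q + 11 = 11 + Q)
-1414*(135 + a(-20)) = -1414*(135 + (11 - 20)) = -1414*(135 - 9) = -1414*126 = -178164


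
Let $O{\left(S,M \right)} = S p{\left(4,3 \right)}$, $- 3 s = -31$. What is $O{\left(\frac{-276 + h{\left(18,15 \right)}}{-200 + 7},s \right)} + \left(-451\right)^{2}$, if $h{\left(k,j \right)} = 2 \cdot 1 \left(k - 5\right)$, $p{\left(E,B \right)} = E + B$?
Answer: $\frac{39258143}{193} \approx 2.0341 \cdot 10^{5}$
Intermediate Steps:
$p{\left(E,B \right)} = B + E$
$h{\left(k,j \right)} = -10 + 2 k$ ($h{\left(k,j \right)} = 2 \left(-5 + k\right) = -10 + 2 k$)
$s = \frac{31}{3}$ ($s = \left(- \frac{1}{3}\right) \left(-31\right) = \frac{31}{3} \approx 10.333$)
$O{\left(S,M \right)} = 7 S$ ($O{\left(S,M \right)} = S \left(3 + 4\right) = S 7 = 7 S$)
$O{\left(\frac{-276 + h{\left(18,15 \right)}}{-200 + 7},s \right)} + \left(-451\right)^{2} = 7 \frac{-276 + \left(-10 + 2 \cdot 18\right)}{-200 + 7} + \left(-451\right)^{2} = 7 \frac{-276 + \left(-10 + 36\right)}{-193} + 203401 = 7 \left(-276 + 26\right) \left(- \frac{1}{193}\right) + 203401 = 7 \left(\left(-250\right) \left(- \frac{1}{193}\right)\right) + 203401 = 7 \cdot \frac{250}{193} + 203401 = \frac{1750}{193} + 203401 = \frac{39258143}{193}$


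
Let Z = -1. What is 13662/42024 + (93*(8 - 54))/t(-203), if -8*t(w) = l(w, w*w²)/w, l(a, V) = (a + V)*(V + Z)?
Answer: 1923948820583/5918024441940 ≈ 0.32510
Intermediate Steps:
l(a, V) = (-1 + V)*(V + a) (l(a, V) = (a + V)*(V - 1) = (V + a)*(-1 + V) = (-1 + V)*(V + a))
t(w) = -(w⁴ + w⁶ - w - w³)/(8*w) (t(w) = -((w*w²)² - w*w² - w + (w*w²)*w)/(8*w) = -((w³)² - w³ - w + w³*w)/(8*w) = -(w⁶ - w³ - w + w⁴)/(8*w) = -(w⁴ + w⁶ - w - w³)/(8*w))
13662/42024 + (93*(8 - 54))/t(-203) = 13662/42024 + (93*(8 - 54))/(⅛ - ⅛*(-203)³ - ⅛*(-203)⁵ + (⅛)*(-203)²) = 13662*(1/42024) + (93*(-46))/(⅛ - ⅛*(-8365427) - ⅛*(-344730881243) + (⅛)*41209) = 2277/7004 - 4278/(⅛ + 8365427/8 + 344730881243/8 + 41209/8) = 2277/7004 - 4278/43092410985 = 2277/7004 - 4278*1/43092410985 = 2277/7004 - 1426/14364136995 = 1923948820583/5918024441940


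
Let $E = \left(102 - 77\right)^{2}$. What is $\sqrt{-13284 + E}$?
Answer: $i \sqrt{12659} \approx 112.51 i$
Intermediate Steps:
$E = 625$ ($E = 25^{2} = 625$)
$\sqrt{-13284 + E} = \sqrt{-13284 + 625} = \sqrt{-12659} = i \sqrt{12659}$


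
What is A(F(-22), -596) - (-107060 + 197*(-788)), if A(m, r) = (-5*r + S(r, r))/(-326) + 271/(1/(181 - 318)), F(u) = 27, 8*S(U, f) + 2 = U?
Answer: 293608755/1304 ≈ 2.2516e+5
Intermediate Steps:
S(U, f) = -¼ + U/8
A(m, r) = -48413607/1304 + 39*r/2608 (A(m, r) = (-5*r + (-¼ + r/8))/(-326) + 271/(1/(181 - 318)) = (-¼ - 39*r/8)*(-1/326) + 271/(1/(-137)) = (1/1304 + 39*r/2608) + 271/(-1/137) = (1/1304 + 39*r/2608) + 271*(-137) = (1/1304 + 39*r/2608) - 37127 = -48413607/1304 + 39*r/2608)
A(F(-22), -596) - (-107060 + 197*(-788)) = (-48413607/1304 + (39/2608)*(-596)) - (-107060 + 197*(-788)) = (-48413607/1304 - 5811/652) - (-107060 - 155236) = -48425229/1304 - 1*(-262296) = -48425229/1304 + 262296 = 293608755/1304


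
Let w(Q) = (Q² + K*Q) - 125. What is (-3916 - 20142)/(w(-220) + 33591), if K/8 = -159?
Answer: -12029/180853 ≈ -0.066513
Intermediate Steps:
K = -1272 (K = 8*(-159) = -1272)
w(Q) = -125 + Q² - 1272*Q (w(Q) = (Q² - 1272*Q) - 125 = -125 + Q² - 1272*Q)
(-3916 - 20142)/(w(-220) + 33591) = (-3916 - 20142)/((-125 + (-220)² - 1272*(-220)) + 33591) = -24058/((-125 + 48400 + 279840) + 33591) = -24058/(328115 + 33591) = -24058/361706 = -24058*1/361706 = -12029/180853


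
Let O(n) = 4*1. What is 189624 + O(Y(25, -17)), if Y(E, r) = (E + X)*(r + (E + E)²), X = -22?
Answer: 189628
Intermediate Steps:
Y(E, r) = (-22 + E)*(r + 4*E²) (Y(E, r) = (E - 22)*(r + (E + E)²) = (-22 + E)*(r + (2*E)²) = (-22 + E)*(r + 4*E²))
O(n) = 4
189624 + O(Y(25, -17)) = 189624 + 4 = 189628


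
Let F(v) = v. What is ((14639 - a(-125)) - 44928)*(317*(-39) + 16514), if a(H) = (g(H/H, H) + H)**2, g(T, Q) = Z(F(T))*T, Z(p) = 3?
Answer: -187513123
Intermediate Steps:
g(T, Q) = 3*T
a(H) = (3 + H)**2 (a(H) = (3*(H/H) + H)**2 = (3*1 + H)**2 = (3 + H)**2)
((14639 - a(-125)) - 44928)*(317*(-39) + 16514) = ((14639 - (3 - 125)**2) - 44928)*(317*(-39) + 16514) = ((14639 - 1*(-122)**2) - 44928)*(-12363 + 16514) = ((14639 - 1*14884) - 44928)*4151 = ((14639 - 14884) - 44928)*4151 = (-245 - 44928)*4151 = -45173*4151 = -187513123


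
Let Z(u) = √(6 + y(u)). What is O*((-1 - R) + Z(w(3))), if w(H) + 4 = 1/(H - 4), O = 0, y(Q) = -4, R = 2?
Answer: 0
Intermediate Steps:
w(H) = -4 + 1/(-4 + H) (w(H) = -4 + 1/(H - 4) = -4 + 1/(-4 + H))
Z(u) = √2 (Z(u) = √(6 - 4) = √2)
O*((-1 - R) + Z(w(3))) = 0*((-1 - 1*2) + √2) = 0*((-1 - 2) + √2) = 0*(-3 + √2) = 0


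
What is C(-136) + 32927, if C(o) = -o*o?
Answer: 14431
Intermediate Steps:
C(o) = -o²
C(-136) + 32927 = -1*(-136)² + 32927 = -1*18496 + 32927 = -18496 + 32927 = 14431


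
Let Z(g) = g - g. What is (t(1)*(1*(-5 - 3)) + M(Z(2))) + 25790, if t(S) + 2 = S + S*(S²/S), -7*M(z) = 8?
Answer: 180522/7 ≈ 25789.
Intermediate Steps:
Z(g) = 0
M(z) = -8/7 (M(z) = -⅐*8 = -8/7)
t(S) = -2 + S + S² (t(S) = -2 + (S + S*(S²/S)) = -2 + (S + S*S) = -2 + (S + S²) = -2 + S + S²)
(t(1)*(1*(-5 - 3)) + M(Z(2))) + 25790 = ((-2 + 1 + 1²)*(1*(-5 - 3)) - 8/7) + 25790 = ((-2 + 1 + 1)*(1*(-8)) - 8/7) + 25790 = (0*(-8) - 8/7) + 25790 = (0 - 8/7) + 25790 = -8/7 + 25790 = 180522/7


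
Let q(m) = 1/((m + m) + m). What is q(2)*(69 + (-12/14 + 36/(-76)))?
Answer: 1500/133 ≈ 11.278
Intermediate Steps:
q(m) = 1/(3*m) (q(m) = 1/(2*m + m) = 1/(3*m))
q(2)*(69 + (-12/14 + 36/(-76))) = ((1/3)/2)*(69 + (-12/14 + 36/(-76))) = ((1/3)*(1/2))*(69 + (-12*1/14 + 36*(-1/76))) = (69 + (-6/7 - 9/19))/6 = (69 - 177/133)/6 = (1/6)*(9000/133) = 1500/133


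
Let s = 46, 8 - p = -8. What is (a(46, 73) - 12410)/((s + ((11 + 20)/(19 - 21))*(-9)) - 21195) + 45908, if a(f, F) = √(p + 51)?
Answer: 1929033072/42019 - 2*√67/42019 ≈ 45909.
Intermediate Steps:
p = 16 (p = 8 - 1*(-8) = 8 + 8 = 16)
a(f, F) = √67 (a(f, F) = √(16 + 51) = √67)
(a(46, 73) - 12410)/((s + ((11 + 20)/(19 - 21))*(-9)) - 21195) + 45908 = (√67 - 12410)/((46 + ((11 + 20)/(19 - 21))*(-9)) - 21195) + 45908 = (-12410 + √67)/((46 + (31/(-2))*(-9)) - 21195) + 45908 = (-12410 + √67)/((46 + (31*(-½))*(-9)) - 21195) + 45908 = (-12410 + √67)/((46 - 31/2*(-9)) - 21195) + 45908 = (-12410 + √67)/((46 + 279/2) - 21195) + 45908 = (-12410 + √67)/(371/2 - 21195) + 45908 = (-12410 + √67)/(-42019/2) + 45908 = (-12410 + √67)*(-2/42019) + 45908 = (24820/42019 - 2*√67/42019) + 45908 = 1929033072/42019 - 2*√67/42019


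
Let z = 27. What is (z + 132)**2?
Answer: 25281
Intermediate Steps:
(z + 132)**2 = (27 + 132)**2 = 159**2 = 25281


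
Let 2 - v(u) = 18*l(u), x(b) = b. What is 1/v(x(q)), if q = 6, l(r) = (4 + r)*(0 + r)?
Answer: -1/1078 ≈ -0.00092764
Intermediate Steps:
l(r) = r*(4 + r) (l(r) = (4 + r)*r = r*(4 + r))
v(u) = 2 - 18*u*(4 + u)
1/v(x(q)) = 1/(2 - 18*6*(4 + 6)) = 1/(2 - 18*6*10) = 1/(2 - 1080) = 1/(-1078) = -1/1078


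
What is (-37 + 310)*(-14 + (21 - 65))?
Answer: -15834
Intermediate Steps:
(-37 + 310)*(-14 + (21 - 65)) = 273*(-14 - 44) = 273*(-58) = -15834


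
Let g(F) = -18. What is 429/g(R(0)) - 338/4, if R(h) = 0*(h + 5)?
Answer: -325/3 ≈ -108.33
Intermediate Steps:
R(h) = 0 (R(h) = 0*(5 + h) = 0)
429/g(R(0)) - 338/4 = 429/(-18) - 338/4 = 429*(-1/18) - 338*1/4 = -143/6 - 169/2 = -325/3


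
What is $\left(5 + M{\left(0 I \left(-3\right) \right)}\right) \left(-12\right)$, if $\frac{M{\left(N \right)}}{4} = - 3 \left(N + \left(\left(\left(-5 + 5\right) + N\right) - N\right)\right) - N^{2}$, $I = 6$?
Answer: $-60$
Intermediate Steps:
$M{\left(N \right)} = - 12 N - 4 N^{2}$ ($M{\left(N \right)} = 4 \left(- 3 \left(N + \left(\left(\left(-5 + 5\right) + N\right) - N\right)\right) - N^{2}\right) = 4 \left(- 3 \left(N + \left(\left(0 + N\right) - N\right)\right) - N^{2}\right) = 4 \left(- 3 \left(N + \left(N - N\right)\right) - N^{2}\right) = 4 \left(- 3 \left(N + 0\right) - N^{2}\right) = 4 \left(- 3 N - N^{2}\right) = 4 \left(- N^{2} - 3 N\right) = - 12 N - 4 N^{2}$)
$\left(5 + M{\left(0 I \left(-3\right) \right)}\right) \left(-12\right) = \left(5 - 4 \cdot 0 \cdot 6 \left(-3\right) \left(3 + 0 \cdot 6 \left(-3\right)\right)\right) \left(-12\right) = \left(5 - 4 \cdot 0 \left(-3\right) \left(3 + 0 \left(-3\right)\right)\right) \left(-12\right) = \left(5 - 0 \left(3 + 0\right)\right) \left(-12\right) = \left(5 - 0 \cdot 3\right) \left(-12\right) = \left(5 + 0\right) \left(-12\right) = 5 \left(-12\right) = -60$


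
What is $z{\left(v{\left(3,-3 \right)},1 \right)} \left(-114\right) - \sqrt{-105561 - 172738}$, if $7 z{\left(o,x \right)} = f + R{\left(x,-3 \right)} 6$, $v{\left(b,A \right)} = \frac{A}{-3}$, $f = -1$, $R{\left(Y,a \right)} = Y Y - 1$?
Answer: $\frac{114}{7} - i \sqrt{278299} \approx 16.286 - 527.54 i$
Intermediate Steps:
$R{\left(Y,a \right)} = -1 + Y^{2}$ ($R{\left(Y,a \right)} = Y^{2} - 1 = -1 + Y^{2}$)
$v{\left(b,A \right)} = - \frac{A}{3}$ ($v{\left(b,A \right)} = A \left(- \frac{1}{3}\right) = - \frac{A}{3}$)
$z{\left(o,x \right)} = -1 + \frac{6 x^{2}}{7}$ ($z{\left(o,x \right)} = \frac{-1 + \left(-1 + x^{2}\right) 6}{7} = \frac{-1 + \left(-6 + 6 x^{2}\right)}{7} = \frac{-7 + 6 x^{2}}{7} = -1 + \frac{6 x^{2}}{7}$)
$z{\left(v{\left(3,-3 \right)},1 \right)} \left(-114\right) - \sqrt{-105561 - 172738} = \left(-1 + \frac{6 \cdot 1^{2}}{7}\right) \left(-114\right) - \sqrt{-105561 - 172738} = \left(-1 + \frac{6}{7} \cdot 1\right) \left(-114\right) - \sqrt{-278299} = \left(-1 + \frac{6}{7}\right) \left(-114\right) - i \sqrt{278299} = \left(- \frac{1}{7}\right) \left(-114\right) - i \sqrt{278299} = \frac{114}{7} - i \sqrt{278299}$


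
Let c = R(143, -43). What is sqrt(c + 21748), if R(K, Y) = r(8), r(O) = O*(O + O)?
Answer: 2*sqrt(5469) ≈ 147.91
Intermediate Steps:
r(O) = 2*O**2 (r(O) = O*(2*O) = 2*O**2)
R(K, Y) = 128 (R(K, Y) = 2*8**2 = 2*64 = 128)
c = 128
sqrt(c + 21748) = sqrt(128 + 21748) = sqrt(21876) = 2*sqrt(5469)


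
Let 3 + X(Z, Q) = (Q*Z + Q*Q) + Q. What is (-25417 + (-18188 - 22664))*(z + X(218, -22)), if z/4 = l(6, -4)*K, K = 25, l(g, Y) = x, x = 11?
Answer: 214512753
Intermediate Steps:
l(g, Y) = 11
X(Z, Q) = -3 + Q + Q² + Q*Z (X(Z, Q) = -3 + ((Q*Z + Q*Q) + Q) = -3 + ((Q*Z + Q²) + Q) = -3 + ((Q² + Q*Z) + Q) = -3 + (Q + Q² + Q*Z) = -3 + Q + Q² + Q*Z)
z = 1100 (z = 4*(11*25) = 4*275 = 1100)
(-25417 + (-18188 - 22664))*(z + X(218, -22)) = (-25417 + (-18188 - 22664))*(1100 + (-3 - 22 + (-22)² - 22*218)) = (-25417 - 40852)*(1100 + (-3 - 22 + 484 - 4796)) = -66269*(1100 - 4337) = -66269*(-3237) = 214512753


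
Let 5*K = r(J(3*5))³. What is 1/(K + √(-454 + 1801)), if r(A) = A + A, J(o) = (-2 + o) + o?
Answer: 878080/30840945781 - 25*√1347/30840945781 ≈ 2.8441e-5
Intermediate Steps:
J(o) = -2 + 2*o
r(A) = 2*A
K = 175616/5 (K = (2*(-2 + 2*(3*5)))³/5 = (2*(-2 + 2*15))³/5 = (2*(-2 + 30))³/5 = (2*28)³/5 = (⅕)*56³ = (⅕)*175616 = 175616/5 ≈ 35123.)
1/(K + √(-454 + 1801)) = 1/(175616/5 + √(-454 + 1801)) = 1/(175616/5 + √1347)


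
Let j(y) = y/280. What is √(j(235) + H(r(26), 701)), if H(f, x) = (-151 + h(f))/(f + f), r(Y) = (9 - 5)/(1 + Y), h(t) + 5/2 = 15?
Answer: I*√365813/28 ≈ 21.601*I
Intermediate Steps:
h(t) = 25/2 (h(t) = -5/2 + 15 = 25/2)
r(Y) = 4/(1 + Y)
j(y) = y/280 (j(y) = y*(1/280) = y/280)
H(f, x) = -277/(4*f) (H(f, x) = (-151 + 25/2)/(f + f) = -277*1/(2*f)/2 = -277/(4*f))
√(j(235) + H(r(26), 701)) = √((1/280)*235 - 277/(4*(4/(1 + 26)))) = √(47/56 - 277/(4*(4/27))) = √(47/56 - 277/(4*(4*(1/27)))) = √(47/56 - 277/(4*4/27)) = √(47/56 - 277/4*27/4) = √(47/56 - 7479/16) = √(-52259/112) = I*√365813/28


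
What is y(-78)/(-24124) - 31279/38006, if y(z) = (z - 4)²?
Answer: -8146185/7394006 ≈ -1.1017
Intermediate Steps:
y(z) = (-4 + z)²
y(-78)/(-24124) - 31279/38006 = (-4 - 78)²/(-24124) - 31279/38006 = (-82)²*(-1/24124) - 31279*1/38006 = 6724*(-1/24124) - 1009/1226 = -1681/6031 - 1009/1226 = -8146185/7394006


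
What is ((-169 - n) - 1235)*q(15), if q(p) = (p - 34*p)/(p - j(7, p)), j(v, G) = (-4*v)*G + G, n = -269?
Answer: 37455/28 ≈ 1337.7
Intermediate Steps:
j(v, G) = G - 4*G*v (j(v, G) = -4*G*v + G = G - 4*G*v)
q(p) = -33/28 (q(p) = (p - 34*p)/(p - p*(1 - 4*7)) = (-33*p)/(p - p*(1 - 28)) = (-33*p)/(p - p*(-27)) = (-33*p)/(p - (-27)*p) = (-33*p)/(p + 27*p) = (-33*p)/((28*p)) = (-33*p)*(1/(28*p)) = -33/28)
((-169 - n) - 1235)*q(15) = ((-169 - 1*(-269)) - 1235)*(-33/28) = ((-169 + 269) - 1235)*(-33/28) = (100 - 1235)*(-33/28) = -1135*(-33/28) = 37455/28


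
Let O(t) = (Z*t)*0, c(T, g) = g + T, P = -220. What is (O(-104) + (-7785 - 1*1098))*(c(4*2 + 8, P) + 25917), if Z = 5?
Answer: -228408579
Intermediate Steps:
c(T, g) = T + g
O(t) = 0 (O(t) = (5*t)*0 = 0)
(O(-104) + (-7785 - 1*1098))*(c(4*2 + 8, P) + 25917) = (0 + (-7785 - 1*1098))*(((4*2 + 8) - 220) + 25917) = (0 + (-7785 - 1098))*(((8 + 8) - 220) + 25917) = (0 - 8883)*((16 - 220) + 25917) = -8883*(-204 + 25917) = -8883*25713 = -228408579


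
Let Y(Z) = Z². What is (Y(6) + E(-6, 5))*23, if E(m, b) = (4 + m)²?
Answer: 920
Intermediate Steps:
(Y(6) + E(-6, 5))*23 = (6² + (4 - 6)²)*23 = (36 + (-2)²)*23 = (36 + 4)*23 = 40*23 = 920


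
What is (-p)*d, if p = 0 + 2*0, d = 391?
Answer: 0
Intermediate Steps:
p = 0 (p = 0 + 0 = 0)
(-p)*d = -1*0*391 = 0*391 = 0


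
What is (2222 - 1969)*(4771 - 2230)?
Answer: 642873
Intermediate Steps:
(2222 - 1969)*(4771 - 2230) = 253*2541 = 642873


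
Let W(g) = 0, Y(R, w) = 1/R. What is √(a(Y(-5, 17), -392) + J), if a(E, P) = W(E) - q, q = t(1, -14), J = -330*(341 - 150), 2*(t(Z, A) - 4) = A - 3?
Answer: I*√252102/2 ≈ 251.05*I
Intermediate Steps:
t(Z, A) = 5/2 + A/2 (t(Z, A) = 4 + (A - 3)/2 = 4 + (-3 + A)/2 = 4 + (-3/2 + A/2) = 5/2 + A/2)
J = -63030 (J = -330*191 = -63030)
q = -9/2 (q = 5/2 + (½)*(-14) = 5/2 - 7 = -9/2 ≈ -4.5000)
a(E, P) = 9/2 (a(E, P) = 0 - 1*(-9/2) = 0 + 9/2 = 9/2)
√(a(Y(-5, 17), -392) + J) = √(9/2 - 63030) = √(-126051/2) = I*√252102/2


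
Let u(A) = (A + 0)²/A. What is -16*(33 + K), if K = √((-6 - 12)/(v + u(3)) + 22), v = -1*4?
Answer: -528 - 32*√10 ≈ -629.19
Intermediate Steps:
u(A) = A (u(A) = A²/A = A)
v = -4
K = 2*√10 (K = √((-6 - 12)/(-4 + 3) + 22) = √(-18/(-1) + 22) = √(-18*(-1) + 22) = √(18 + 22) = √40 = 2*√10 ≈ 6.3246)
-16*(33 + K) = -16*(33 + 2*√10) = -528 - 32*√10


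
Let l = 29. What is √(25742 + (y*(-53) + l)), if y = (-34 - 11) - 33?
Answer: √29905 ≈ 172.93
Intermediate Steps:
y = -78 (y = -45 - 33 = -78)
√(25742 + (y*(-53) + l)) = √(25742 + (-78*(-53) + 29)) = √(25742 + (4134 + 29)) = √(25742 + 4163) = √29905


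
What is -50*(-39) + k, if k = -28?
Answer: 1922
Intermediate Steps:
-50*(-39) + k = -50*(-39) - 28 = 1950 - 28 = 1922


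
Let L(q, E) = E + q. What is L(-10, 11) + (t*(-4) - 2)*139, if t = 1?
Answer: -833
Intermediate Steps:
L(-10, 11) + (t*(-4) - 2)*139 = (11 - 10) + (1*(-4) - 2)*139 = 1 + (-4 - 2)*139 = 1 - 6*139 = 1 - 834 = -833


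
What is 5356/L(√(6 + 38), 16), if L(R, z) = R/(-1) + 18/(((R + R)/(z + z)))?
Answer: 2678*√11/61 ≈ 145.61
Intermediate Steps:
L(R, z) = -R + 18*z/R (L(R, z) = R*(-1) + 18/(((2*R)/((2*z)))) = -R + 18/(((2*R)*(1/(2*z)))) = -R + 18/((R/z)) = -R + 18*(z/R) = -R + 18*z/R)
5356/L(√(6 + 38), 16) = 5356/(-√(6 + 38) + 18*16/√(6 + 38)) = 5356/(-√44 + 18*16/√44) = 5356/(-2*√11 + 18*16/(2*√11)) = 5356/(-2*√11 + 18*16*(√11/22)) = 5356/(-2*√11 + 144*√11/11) = 5356/((122*√11/11)) = 5356*(√11/122) = 2678*√11/61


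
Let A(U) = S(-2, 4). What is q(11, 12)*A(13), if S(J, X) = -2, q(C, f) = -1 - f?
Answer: 26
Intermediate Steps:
A(U) = -2
q(11, 12)*A(13) = (-1 - 1*12)*(-2) = (-1 - 12)*(-2) = -13*(-2) = 26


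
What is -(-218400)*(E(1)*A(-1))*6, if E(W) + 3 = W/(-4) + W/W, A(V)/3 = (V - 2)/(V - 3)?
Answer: -6633900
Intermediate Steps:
A(V) = 3*(-2 + V)/(-3 + V) (A(V) = 3*((V - 2)/(V - 3)) = 3*((-2 + V)/(-3 + V)) = 3*(-2 + V)/(-3 + V))
E(W) = -2 - W/4 (E(W) = -3 + (W/(-4) + W/W) = -3 + (W*(-¼) + 1) = -3 + (-W/4 + 1) = -3 + (1 - W/4) = -2 - W/4)
-(-218400)*(E(1)*A(-1))*6 = -(-218400)*((-2 - ¼*1)*(3*(-2 - 1)/(-3 - 1)))*6 = -(-218400)*((-2 - ¼)*(3*(-3)/(-4)))*6 = -(-218400)*-27*(-1)*(-3)/(4*4)*6 = -(-218400)*-9/4*9/4*6 = -(-218400)*(-81/16*6) = -(-218400)*(-243)/8 = -7280*3645/4 = -6633900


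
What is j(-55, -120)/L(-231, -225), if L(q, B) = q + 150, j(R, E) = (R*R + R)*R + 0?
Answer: 6050/3 ≈ 2016.7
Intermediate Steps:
j(R, E) = R*(R + R²) (j(R, E) = (R² + R)*R + 0 = (R + R²)*R + 0 = R*(R + R²) + 0 = R*(R + R²))
L(q, B) = 150 + q
j(-55, -120)/L(-231, -225) = ((-55)²*(1 - 55))/(150 - 231) = (3025*(-54))/(-81) = -163350*(-1/81) = 6050/3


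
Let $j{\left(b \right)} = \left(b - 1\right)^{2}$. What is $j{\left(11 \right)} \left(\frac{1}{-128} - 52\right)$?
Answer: $- \frac{166425}{32} \approx -5200.8$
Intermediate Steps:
$j{\left(b \right)} = \left(-1 + b\right)^{2}$
$j{\left(11 \right)} \left(\frac{1}{-128} - 52\right) = \left(-1 + 11\right)^{2} \left(\frac{1}{-128} - 52\right) = 10^{2} \left(- \frac{1}{128} - 52\right) = 100 \left(- \frac{6657}{128}\right) = - \frac{166425}{32}$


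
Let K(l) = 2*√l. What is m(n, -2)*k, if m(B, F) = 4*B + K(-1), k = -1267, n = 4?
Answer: -20272 - 2534*I ≈ -20272.0 - 2534.0*I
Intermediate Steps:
m(B, F) = 2*I + 4*B (m(B, F) = 4*B + 2*√(-1) = 4*B + 2*I = 2*I + 4*B)
m(n, -2)*k = (2*I + 4*4)*(-1267) = (2*I + 16)*(-1267) = (16 + 2*I)*(-1267) = -20272 - 2534*I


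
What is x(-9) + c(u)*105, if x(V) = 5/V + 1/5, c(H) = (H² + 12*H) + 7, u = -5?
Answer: -132316/45 ≈ -2940.4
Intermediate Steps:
c(H) = 7 + H² + 12*H
x(V) = ⅕ + 5/V (x(V) = 5/V + 1*(⅕) = 5/V + ⅕ = ⅕ + 5/V)
x(-9) + c(u)*105 = (⅕)*(25 - 9)/(-9) + (7 + (-5)² + 12*(-5))*105 = (⅕)*(-⅑)*16 + (7 + 25 - 60)*105 = -16/45 - 28*105 = -16/45 - 2940 = -132316/45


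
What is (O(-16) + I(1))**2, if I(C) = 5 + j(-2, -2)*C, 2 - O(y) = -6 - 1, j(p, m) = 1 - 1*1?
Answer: 196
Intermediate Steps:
j(p, m) = 0 (j(p, m) = 1 - 1 = 0)
O(y) = 9 (O(y) = 2 - (-6 - 1) = 2 - 1*(-7) = 2 + 7 = 9)
I(C) = 5 (I(C) = 5 + 0*C = 5 + 0 = 5)
(O(-16) + I(1))**2 = (9 + 5)**2 = 14**2 = 196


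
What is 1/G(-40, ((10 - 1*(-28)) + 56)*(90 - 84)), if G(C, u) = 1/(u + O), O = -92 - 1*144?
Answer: 328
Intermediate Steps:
O = -236 (O = -92 - 144 = -236)
G(C, u) = 1/(-236 + u) (G(C, u) = 1/(u - 236) = 1/(-236 + u))
1/G(-40, ((10 - 1*(-28)) + 56)*(90 - 84)) = 1/(1/(-236 + ((10 - 1*(-28)) + 56)*(90 - 84))) = 1/(1/(-236 + ((10 + 28) + 56)*6)) = 1/(1/(-236 + (38 + 56)*6)) = 1/(1/(-236 + 94*6)) = 1/(1/(-236 + 564)) = 1/(1/328) = 328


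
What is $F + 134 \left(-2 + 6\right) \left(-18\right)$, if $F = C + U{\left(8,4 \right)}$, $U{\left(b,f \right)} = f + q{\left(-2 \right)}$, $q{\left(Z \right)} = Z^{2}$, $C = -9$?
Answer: $-9649$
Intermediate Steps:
$U{\left(b,f \right)} = 4 + f$ ($U{\left(b,f \right)} = f + \left(-2\right)^{2} = f + 4 = 4 + f$)
$F = -1$ ($F = -9 + \left(4 + 4\right) = -9 + 8 = -1$)
$F + 134 \left(-2 + 6\right) \left(-18\right) = -1 + 134 \left(-2 + 6\right) \left(-18\right) = -1 + 134 \cdot 4 \left(-18\right) = -1 + 134 \left(-72\right) = -1 - 9648 = -9649$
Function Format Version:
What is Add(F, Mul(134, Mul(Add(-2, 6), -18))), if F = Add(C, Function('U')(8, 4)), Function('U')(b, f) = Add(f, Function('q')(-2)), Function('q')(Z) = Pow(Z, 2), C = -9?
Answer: -9649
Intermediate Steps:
Function('U')(b, f) = Add(4, f) (Function('U')(b, f) = Add(f, Pow(-2, 2)) = Add(f, 4) = Add(4, f))
F = -1 (F = Add(-9, Add(4, 4)) = Add(-9, 8) = -1)
Add(F, Mul(134, Mul(Add(-2, 6), -18))) = Add(-1, Mul(134, Mul(Add(-2, 6), -18))) = Add(-1, Mul(134, Mul(4, -18))) = Add(-1, Mul(134, -72)) = Add(-1, -9648) = -9649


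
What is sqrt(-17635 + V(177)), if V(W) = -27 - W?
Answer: I*sqrt(17839) ≈ 133.56*I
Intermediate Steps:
sqrt(-17635 + V(177)) = sqrt(-17635 + (-27 - 1*177)) = sqrt(-17635 + (-27 - 177)) = sqrt(-17635 - 204) = sqrt(-17839) = I*sqrt(17839)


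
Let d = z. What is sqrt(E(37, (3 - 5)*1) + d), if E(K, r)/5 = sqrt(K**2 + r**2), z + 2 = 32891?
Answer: sqrt(32889 + 5*sqrt(1373)) ≈ 181.86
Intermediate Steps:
z = 32889 (z = -2 + 32891 = 32889)
d = 32889
E(K, r) = 5*sqrt(K**2 + r**2)
sqrt(E(37, (3 - 5)*1) + d) = sqrt(5*sqrt(37**2 + ((3 - 5)*1)**2) + 32889) = sqrt(5*sqrt(1369 + (-2*1)**2) + 32889) = sqrt(5*sqrt(1369 + (-2)**2) + 32889) = sqrt(5*sqrt(1369 + 4) + 32889) = sqrt(5*sqrt(1373) + 32889) = sqrt(32889 + 5*sqrt(1373))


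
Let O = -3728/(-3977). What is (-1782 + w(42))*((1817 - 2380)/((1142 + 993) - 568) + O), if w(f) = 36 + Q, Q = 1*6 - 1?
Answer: -6272344225/6231959 ≈ -1006.5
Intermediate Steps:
Q = 5 (Q = 6 - 1 = 5)
O = 3728/3977 (O = -3728*(-1/3977) = 3728/3977 ≈ 0.93739)
w(f) = 41 (w(f) = 36 + 5 = 41)
(-1782 + w(42))*((1817 - 2380)/((1142 + 993) - 568) + O) = (-1782 + 41)*((1817 - 2380)/((1142 + 993) - 568) + 3728/3977) = -1741*(-563/(2135 - 568) + 3728/3977) = -1741*(-563/1567 + 3728/3977) = -1741*3602725/6231959 = -6272344225/6231959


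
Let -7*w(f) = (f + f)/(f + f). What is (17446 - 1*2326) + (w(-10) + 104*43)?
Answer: 137143/7 ≈ 19592.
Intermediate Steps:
w(f) = -⅐ (w(f) = -(f + f)/(7*(f + f)) = -2*f/(7*(2*f)) = -2*f*1/(2*f)/7 = -⅐*1 = -⅐)
(17446 - 1*2326) + (w(-10) + 104*43) = (17446 - 1*2326) + (-⅐ + 104*43) = (17446 - 2326) + (-⅐ + 4472) = 15120 + 31303/7 = 137143/7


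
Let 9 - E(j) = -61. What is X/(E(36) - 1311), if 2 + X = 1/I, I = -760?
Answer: 1521/943160 ≈ 0.0016127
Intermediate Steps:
E(j) = 70 (E(j) = 9 - 1*(-61) = 9 + 61 = 70)
X = -1521/760 (X = -2 + 1/(-760) = -2 - 1/760 = -1521/760 ≈ -2.0013)
X/(E(36) - 1311) = -1521/(760*(70 - 1311)) = -1521/760/(-1241) = -1521/760*(-1/1241) = 1521/943160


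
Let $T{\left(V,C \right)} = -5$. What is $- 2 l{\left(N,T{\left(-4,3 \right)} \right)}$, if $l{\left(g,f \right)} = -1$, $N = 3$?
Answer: $2$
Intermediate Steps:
$- 2 l{\left(N,T{\left(-4,3 \right)} \right)} = \left(-2\right) \left(-1\right) = 2$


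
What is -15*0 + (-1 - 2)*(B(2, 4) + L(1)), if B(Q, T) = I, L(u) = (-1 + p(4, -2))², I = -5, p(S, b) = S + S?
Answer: -132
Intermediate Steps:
p(S, b) = 2*S
L(u) = 49 (L(u) = (-1 + 2*4)² = (-1 + 8)² = 7² = 49)
B(Q, T) = -5
-15*0 + (-1 - 2)*(B(2, 4) + L(1)) = -15*0 + (-1 - 2)*(-5 + 49) = 0 - 3*44 = 0 - 132 = -132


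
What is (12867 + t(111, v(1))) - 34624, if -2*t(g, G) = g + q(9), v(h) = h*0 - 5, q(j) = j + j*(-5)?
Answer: -43589/2 ≈ -21795.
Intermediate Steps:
q(j) = -4*j (q(j) = j - 5*j = -4*j)
v(h) = -5 (v(h) = 0 - 5 = -5)
t(g, G) = 18 - g/2 (t(g, G) = -(g - 4*9)/2 = -(g - 36)/2 = -(-36 + g)/2 = 18 - g/2)
(12867 + t(111, v(1))) - 34624 = (12867 + (18 - ½*111)) - 34624 = (12867 + (18 - 111/2)) - 34624 = (12867 - 75/2) - 34624 = 25659/2 - 34624 = -43589/2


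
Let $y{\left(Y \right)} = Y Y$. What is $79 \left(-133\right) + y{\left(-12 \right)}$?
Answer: $-10363$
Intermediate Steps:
$y{\left(Y \right)} = Y^{2}$
$79 \left(-133\right) + y{\left(-12 \right)} = 79 \left(-133\right) + \left(-12\right)^{2} = -10507 + 144 = -10363$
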